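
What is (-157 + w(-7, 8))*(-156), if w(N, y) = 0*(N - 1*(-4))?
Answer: 24492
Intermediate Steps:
w(N, y) = 0 (w(N, y) = 0*(N + 4) = 0*(4 + N) = 0)
(-157 + w(-7, 8))*(-156) = (-157 + 0)*(-156) = -157*(-156) = 24492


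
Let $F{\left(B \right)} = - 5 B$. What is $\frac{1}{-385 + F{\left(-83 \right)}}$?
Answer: $\frac{1}{30} \approx 0.033333$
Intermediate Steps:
$\frac{1}{-385 + F{\left(-83 \right)}} = \frac{1}{-385 - -415} = \frac{1}{-385 + 415} = \frac{1}{30}$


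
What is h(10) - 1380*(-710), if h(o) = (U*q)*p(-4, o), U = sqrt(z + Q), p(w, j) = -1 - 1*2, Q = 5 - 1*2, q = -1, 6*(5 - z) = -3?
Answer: 979800 + 3*sqrt(34)/2 ≈ 9.7981e+5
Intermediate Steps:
z = 11/2 (z = 5 - 1/6*(-3) = 5 + 1/2 = 11/2 ≈ 5.5000)
Q = 3 (Q = 5 - 2 = 3)
p(w, j) = -3 (p(w, j) = -1 - 2 = -3)
U = sqrt(34)/2 (U = sqrt(11/2 + 3) = sqrt(17/2) = sqrt(34)/2 ≈ 2.9155)
h(o) = 3*sqrt(34)/2 (h(o) = ((sqrt(34)/2)*(-1))*(-3) = -sqrt(34)/2*(-3) = 3*sqrt(34)/2)
h(10) - 1380*(-710) = 3*sqrt(34)/2 - 1380*(-710) = 3*sqrt(34)/2 + 979800 = 979800 + 3*sqrt(34)/2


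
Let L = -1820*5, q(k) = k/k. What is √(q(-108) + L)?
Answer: 3*I*√1011 ≈ 95.389*I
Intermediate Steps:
q(k) = 1
L = -9100
√(q(-108) + L) = √(1 - 9100) = √(-9099) = 3*I*√1011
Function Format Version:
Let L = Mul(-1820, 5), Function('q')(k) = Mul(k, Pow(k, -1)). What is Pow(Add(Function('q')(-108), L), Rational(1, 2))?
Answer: Mul(3, I, Pow(1011, Rational(1, 2))) ≈ Mul(95.389, I)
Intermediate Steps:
Function('q')(k) = 1
L = -9100
Pow(Add(Function('q')(-108), L), Rational(1, 2)) = Pow(Add(1, -9100), Rational(1, 2)) = Pow(-9099, Rational(1, 2)) = Mul(3, I, Pow(1011, Rational(1, 2)))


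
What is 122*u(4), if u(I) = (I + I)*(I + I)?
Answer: 7808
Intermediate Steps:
u(I) = 4*I² (u(I) = (2*I)*(2*I) = 4*I²)
122*u(4) = 122*(4*4²) = 122*(4*16) = 122*64 = 7808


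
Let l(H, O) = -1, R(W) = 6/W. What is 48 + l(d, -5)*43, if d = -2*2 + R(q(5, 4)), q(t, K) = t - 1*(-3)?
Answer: 5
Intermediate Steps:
q(t, K) = 3 + t (q(t, K) = t + 3 = 3 + t)
d = -13/4 (d = -2*2 + 6/(3 + 5) = -4 + 6/8 = -4 + 6*(⅛) = -4 + ¾ = -13/4 ≈ -3.2500)
48 + l(d, -5)*43 = 48 - 1*43 = 48 - 43 = 5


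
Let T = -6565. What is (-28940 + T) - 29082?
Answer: -64587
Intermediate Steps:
(-28940 + T) - 29082 = (-28940 - 6565) - 29082 = -35505 - 29082 = -64587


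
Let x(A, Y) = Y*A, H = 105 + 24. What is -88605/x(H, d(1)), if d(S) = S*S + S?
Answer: -29535/86 ≈ -343.43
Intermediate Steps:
d(S) = S + S² (d(S) = S² + S = S + S²)
H = 129
x(A, Y) = A*Y
-88605/x(H, d(1)) = -88605*1/(129*(1 + 1)) = -88605/(129*(1*2)) = -88605/(129*2) = -88605/258 = -88605*1/258 = -29535/86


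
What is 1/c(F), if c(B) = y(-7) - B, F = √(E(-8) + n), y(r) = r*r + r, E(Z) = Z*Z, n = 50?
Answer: 7/275 + √114/1650 ≈ 0.031925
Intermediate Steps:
E(Z) = Z²
y(r) = r + r² (y(r) = r² + r = r + r²)
F = √114 (F = √((-8)² + 50) = √(64 + 50) = √114 ≈ 10.677)
c(B) = 42 - B (c(B) = -7*(1 - 7) - B = -7*(-6) - B = 42 - B)
1/c(F) = 1/(42 - √114)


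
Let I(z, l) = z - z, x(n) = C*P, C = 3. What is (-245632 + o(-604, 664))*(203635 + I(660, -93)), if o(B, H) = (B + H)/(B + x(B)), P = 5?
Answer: -29461363614580/589 ≈ -5.0019e+10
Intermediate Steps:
x(n) = 15 (x(n) = 3*5 = 15)
I(z, l) = 0
o(B, H) = (B + H)/(15 + B) (o(B, H) = (B + H)/(B + 15) = (B + H)/(15 + B))
(-245632 + o(-604, 664))*(203635 + I(660, -93)) = (-245632 + (-604 + 664)/(15 - 604))*(203635 + 0) = (-245632 + 60/(-589))*203635 = (-245632 - 1/589*60)*203635 = (-245632 - 60/589)*203635 = -144677308/589*203635 = -29461363614580/589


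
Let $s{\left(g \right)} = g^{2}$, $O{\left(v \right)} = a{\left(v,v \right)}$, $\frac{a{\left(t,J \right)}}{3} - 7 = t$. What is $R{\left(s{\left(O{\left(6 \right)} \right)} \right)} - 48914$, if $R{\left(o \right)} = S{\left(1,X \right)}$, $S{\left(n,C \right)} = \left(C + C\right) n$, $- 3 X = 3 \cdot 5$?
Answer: $-48924$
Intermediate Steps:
$a{\left(t,J \right)} = 21 + 3 t$
$X = -5$ ($X = - \frac{3 \cdot 5}{3} = \left(- \frac{1}{3}\right) 15 = -5$)
$O{\left(v \right)} = 21 + 3 v$
$S{\left(n,C \right)} = 2 C n$
$R{\left(o \right)} = -10$ ($R{\left(o \right)} = 2 \left(-5\right) 1 = -10$)
$R{\left(s{\left(O{\left(6 \right)} \right)} \right)} - 48914 = -10 - 48914 = -48924$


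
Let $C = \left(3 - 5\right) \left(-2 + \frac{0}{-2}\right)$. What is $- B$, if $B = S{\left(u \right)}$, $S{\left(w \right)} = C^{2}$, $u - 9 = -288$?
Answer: $-16$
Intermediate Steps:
$u = -279$ ($u = 9 - 288 = -279$)
$C = 4$ ($C = - 2 \left(-2 + 0 \left(- \frac{1}{2}\right)\right) = - 2 \left(-2 + 0\right) = \left(-2\right) \left(-2\right) = 4$)
$S{\left(w \right)} = 16$ ($S{\left(w \right)} = 4^{2} = 16$)
$B = 16$
$- B = \left(-1\right) 16 = -16$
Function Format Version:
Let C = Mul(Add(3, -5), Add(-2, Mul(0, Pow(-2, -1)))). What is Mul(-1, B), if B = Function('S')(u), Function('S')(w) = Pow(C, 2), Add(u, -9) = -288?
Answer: -16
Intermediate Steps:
u = -279 (u = Add(9, -288) = -279)
C = 4 (C = Mul(-2, Add(-2, Mul(0, Rational(-1, 2)))) = Mul(-2, Add(-2, 0)) = Mul(-2, -2) = 4)
Function('S')(w) = 16 (Function('S')(w) = Pow(4, 2) = 16)
B = 16
Mul(-1, B) = Mul(-1, 16) = -16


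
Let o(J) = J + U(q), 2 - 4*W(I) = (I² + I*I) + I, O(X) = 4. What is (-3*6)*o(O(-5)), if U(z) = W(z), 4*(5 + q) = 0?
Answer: 243/2 ≈ 121.50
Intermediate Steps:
W(I) = ½ - I²/2 - I/4 (W(I) = ½ - ((I² + I*I) + I)/4 = ½ - ((I² + I²) + I)/4 = ½ - (2*I² + I)/4 = ½ - (I + 2*I²)/4 = ½ + (-I²/2 - I/4) = ½ - I²/2 - I/4)
q = -5 (q = -5 + (¼)*0 = -5 + 0 = -5)
U(z) = ½ - z²/2 - z/4
o(J) = -43/4 + J (o(J) = J + (½ - ½*(-5)² - ¼*(-5)) = J + (½ - ½*25 + 5/4) = J + (½ - 25/2 + 5/4) = J - 43/4 = -43/4 + J)
(-3*6)*o(O(-5)) = (-3*6)*(-43/4 + 4) = -18*(-27/4) = 243/2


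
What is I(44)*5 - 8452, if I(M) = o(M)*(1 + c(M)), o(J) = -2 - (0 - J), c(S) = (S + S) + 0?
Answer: 10238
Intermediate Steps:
c(S) = 2*S (c(S) = 2*S + 0 = 2*S)
o(J) = -2 + J (o(J) = -2 - (-1)*J = -2 + J)
I(M) = (1 + 2*M)*(-2 + M) (I(M) = (-2 + M)*(1 + 2*M) = (1 + 2*M)*(-2 + M))
I(44)*5 - 8452 = ((1 + 2*44)*(-2 + 44))*5 - 8452 = ((1 + 88)*42)*5 - 8452 = (89*42)*5 - 8452 = 3738*5 - 8452 = 18690 - 8452 = 10238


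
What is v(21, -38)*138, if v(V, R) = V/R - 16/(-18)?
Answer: 2645/57 ≈ 46.404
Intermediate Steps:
v(V, R) = 8/9 + V/R (v(V, R) = V/R - 16*(-1/18) = V/R + 8/9 = 8/9 + V/R)
v(21, -38)*138 = (8/9 + 21/(-38))*138 = (8/9 + 21*(-1/38))*138 = (8/9 - 21/38)*138 = (115/342)*138 = 2645/57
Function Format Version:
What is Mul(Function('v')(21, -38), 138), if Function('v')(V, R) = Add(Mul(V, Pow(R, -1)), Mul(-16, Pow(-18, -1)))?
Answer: Rational(2645, 57) ≈ 46.404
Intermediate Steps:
Function('v')(V, R) = Add(Rational(8, 9), Mul(V, Pow(R, -1))) (Function('v')(V, R) = Add(Mul(V, Pow(R, -1)), Mul(-16, Rational(-1, 18))) = Add(Mul(V, Pow(R, -1)), Rational(8, 9)) = Add(Rational(8, 9), Mul(V, Pow(R, -1))))
Mul(Function('v')(21, -38), 138) = Mul(Add(Rational(8, 9), Mul(21, Pow(-38, -1))), 138) = Mul(Add(Rational(8, 9), Mul(21, Rational(-1, 38))), 138) = Mul(Add(Rational(8, 9), Rational(-21, 38)), 138) = Mul(Rational(115, 342), 138) = Rational(2645, 57)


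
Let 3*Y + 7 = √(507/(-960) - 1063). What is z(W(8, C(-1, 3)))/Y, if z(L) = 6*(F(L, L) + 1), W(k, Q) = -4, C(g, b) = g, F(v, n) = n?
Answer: 120960/356009 + 432*I*√1701645/356009 ≈ 0.33977 + 1.5829*I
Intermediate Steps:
Y = -7/3 + I*√1701645/120 (Y = -7/3 + √(507/(-960) - 1063)/3 = -7/3 + √(507*(-1/960) - 1063)/3 = -7/3 + √(-169/320 - 1063)/3 = -7/3 + √(-340329/320)/3 = -7/3 + (I*√1701645/40)/3 = -7/3 + I*√1701645/120 ≈ -2.3333 + 10.871*I)
z(L) = 6 + 6*L (z(L) = 6*(L + 1) = 6*(1 + L) = 6 + 6*L)
z(W(8, C(-1, 3)))/Y = (6 + 6*(-4))/(-7/3 + I*√1701645/120) = (6 - 24)/(-7/3 + I*√1701645/120) = -18/(-7/3 + I*√1701645/120)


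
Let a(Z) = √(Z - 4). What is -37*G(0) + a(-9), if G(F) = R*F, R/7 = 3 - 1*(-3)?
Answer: I*√13 ≈ 3.6056*I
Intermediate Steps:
R = 42 (R = 7*(3 - 1*(-3)) = 7*(3 + 3) = 7*6 = 42)
a(Z) = √(-4 + Z)
G(F) = 42*F
-37*G(0) + a(-9) = -1554*0 + √(-4 - 9) = -37*0 + √(-13) = 0 + I*√13 = I*√13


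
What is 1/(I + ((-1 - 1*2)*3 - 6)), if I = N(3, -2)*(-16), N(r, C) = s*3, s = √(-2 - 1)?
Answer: I/(3*(-5*I + 16*√3)) ≈ -0.0021017 + 0.011649*I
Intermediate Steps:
s = I*√3 (s = √(-3) = I*√3 ≈ 1.732*I)
N(r, C) = 3*I*√3 (N(r, C) = (I*√3)*3 = 3*I*√3)
I = -48*I*√3 (I = (3*I*√3)*(-16) = -48*I*√3 ≈ -83.138*I)
1/(I + ((-1 - 1*2)*3 - 6)) = 1/(-48*I*√3 + ((-1 - 1*2)*3 - 6)) = 1/(-48*I*√3 + ((-1 - 2)*3 - 6)) = 1/(-48*I*√3 + (-3*3 - 6)) = 1/(-48*I*√3 + (-9 - 6)) = 1/(-48*I*√3 - 15) = 1/(-15 - 48*I*√3)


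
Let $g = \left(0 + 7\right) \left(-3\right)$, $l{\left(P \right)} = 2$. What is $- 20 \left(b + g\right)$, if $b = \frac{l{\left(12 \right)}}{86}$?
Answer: $\frac{18040}{43} \approx 419.53$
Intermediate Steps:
$g = -21$ ($g = 7 \left(-3\right) = -21$)
$b = \frac{1}{43}$ ($b = \frac{2}{86} = 2 \cdot \frac{1}{86} = \frac{1}{43} \approx 0.023256$)
$- 20 \left(b + g\right) = - 20 \left(\frac{1}{43} - 21\right) = \left(-20\right) \left(- \frac{902}{43}\right) = \frac{18040}{43}$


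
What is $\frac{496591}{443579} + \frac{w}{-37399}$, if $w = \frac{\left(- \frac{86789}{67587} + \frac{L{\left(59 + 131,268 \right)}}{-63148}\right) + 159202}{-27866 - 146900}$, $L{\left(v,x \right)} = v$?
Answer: $\frac{6926566430950549688999647}{6187008149988165152554668} \approx 1.1195$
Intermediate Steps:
$w = - \frac{339733037816825}{372949235036508}$ ($w = \frac{\left(- \frac{86789}{67587} + \frac{59 + 131}{-63148}\right) + 159202}{-27866 - 146900} = \frac{\left(\left(-86789\right) \frac{1}{67587} + 190 \left(- \frac{1}{63148}\right)\right) + 159202}{-174766} = \left(\left(- \frac{86789}{67587} - \frac{95}{31574}\right) + 159202\right) \left(- \frac{1}{174766}\right) = \left(- \frac{2746696651}{2133991938} + 159202\right) \left(- \frac{1}{174766}\right) = \frac{339733037816825}{2133991938} \left(- \frac{1}{174766}\right) = - \frac{339733037816825}{372949235036508} \approx -0.91094$)
$\frac{496591}{443579} + \frac{w}{-37399} = \frac{496591}{443579} - \frac{339733037816825}{372949235036508 \left(-37399\right)} = 496591 \cdot \frac{1}{443579} - - \frac{339733037816825}{13947928441130362692} = \frac{496591}{443579} + \frac{339733037816825}{13947928441130362692} = \frac{6926566430950549688999647}{6187008149988165152554668}$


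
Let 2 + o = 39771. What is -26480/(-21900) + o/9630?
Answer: 750629/140598 ≈ 5.3388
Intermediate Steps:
o = 39769 (o = -2 + 39771 = 39769)
-26480/(-21900) + o/9630 = -26480/(-21900) + 39769/9630 = -26480*(-1/21900) + 39769*(1/9630) = 1324/1095 + 39769/9630 = 750629/140598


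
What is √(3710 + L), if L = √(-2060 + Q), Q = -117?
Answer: √(3710 + I*√2177) ≈ 60.911 + 0.383*I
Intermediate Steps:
L = I*√2177 (L = √(-2060 - 117) = √(-2177) = I*√2177 ≈ 46.658*I)
√(3710 + L) = √(3710 + I*√2177)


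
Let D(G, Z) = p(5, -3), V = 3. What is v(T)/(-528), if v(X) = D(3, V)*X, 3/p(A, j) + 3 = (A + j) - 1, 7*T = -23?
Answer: -23/2464 ≈ -0.0093344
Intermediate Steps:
T = -23/7 (T = (⅐)*(-23) = -23/7 ≈ -3.2857)
p(A, j) = 3/(-4 + A + j) (p(A, j) = 3/(-3 + ((A + j) - 1)) = 3/(-3 + (-1 + A + j)) = 3/(-4 + A + j))
D(G, Z) = -3/2 (D(G, Z) = 3/(-4 + 5 - 3) = 3/(-2) = 3*(-½) = -3/2)
v(X) = -3*X/2
v(T)/(-528) = -3/2*(-23/7)/(-528) = (69/14)*(-1/528) = -23/2464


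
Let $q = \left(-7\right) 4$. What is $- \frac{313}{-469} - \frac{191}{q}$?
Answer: $\frac{2007}{268} \approx 7.4888$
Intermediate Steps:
$q = -28$
$- \frac{313}{-469} - \frac{191}{q} = - \frac{313}{-469} - \frac{191}{-28} = \left(-313\right) \left(- \frac{1}{469}\right) - - \frac{191}{28} = \frac{313}{469} + \frac{191}{28} = \frac{2007}{268}$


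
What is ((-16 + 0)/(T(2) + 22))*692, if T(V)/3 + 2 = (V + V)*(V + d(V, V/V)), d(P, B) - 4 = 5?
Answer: -2768/37 ≈ -74.811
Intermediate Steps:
d(P, B) = 9 (d(P, B) = 4 + 5 = 9)
T(V) = -6 + 6*V*(9 + V) (T(V) = -6 + 3*((V + V)*(V + 9)) = -6 + 3*((2*V)*(9 + V)) = -6 + 3*(2*V*(9 + V)) = -6 + 6*V*(9 + V))
((-16 + 0)/(T(2) + 22))*692 = ((-16 + 0)/((-6 + 6*2**2 + 54*2) + 22))*692 = -16/((-6 + 6*4 + 108) + 22)*692 = -16/((-6 + 24 + 108) + 22)*692 = -16/(126 + 22)*692 = -16/148*692 = -16*1/148*692 = -4/37*692 = -2768/37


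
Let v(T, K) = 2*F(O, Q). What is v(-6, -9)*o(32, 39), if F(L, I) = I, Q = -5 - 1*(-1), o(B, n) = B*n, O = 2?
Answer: -9984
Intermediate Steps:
Q = -4 (Q = -5 + 1 = -4)
v(T, K) = -8 (v(T, K) = 2*(-4) = -8)
v(-6, -9)*o(32, 39) = -256*39 = -8*1248 = -9984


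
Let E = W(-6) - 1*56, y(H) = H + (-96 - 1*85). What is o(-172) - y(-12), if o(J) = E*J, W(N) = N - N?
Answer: 9825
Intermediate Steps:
y(H) = -181 + H (y(H) = H + (-96 - 85) = H - 181 = -181 + H)
W(N) = 0
E = -56 (E = 0 - 1*56 = 0 - 56 = -56)
o(J) = -56*J
o(-172) - y(-12) = -56*(-172) - (-181 - 12) = 9632 - 1*(-193) = 9632 + 193 = 9825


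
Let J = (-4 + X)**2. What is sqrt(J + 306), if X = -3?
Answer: sqrt(355) ≈ 18.841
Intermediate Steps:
J = 49 (J = (-4 - 3)**2 = (-7)**2 = 49)
sqrt(J + 306) = sqrt(49 + 306) = sqrt(355)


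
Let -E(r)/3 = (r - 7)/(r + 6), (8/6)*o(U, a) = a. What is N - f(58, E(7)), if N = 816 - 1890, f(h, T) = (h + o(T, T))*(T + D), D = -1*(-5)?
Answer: -1364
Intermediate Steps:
o(U, a) = 3*a/4
D = 5
E(r) = -3*(-7 + r)/(6 + r) (E(r) = -3*(r - 7)/(r + 6) = -3*(-7 + r)/(6 + r))
f(h, T) = (5 + T)*(h + 3*T/4) (f(h, T) = (h + 3*T/4)*(T + 5) = (h + 3*T/4)*(5 + T) = (5 + T)*(h + 3*T/4))
N = -1074
N - f(58, E(7)) = -1074 - (5*58 + 3*(3*(7 - 1*7)/(6 + 7))**2/4 + 15*(3*(7 - 1*7)/(6 + 7))/4 + (3*(7 - 1*7)/(6 + 7))*58) = -1074 - (290 + 3*(3*(7 - 7)/13)**2/4 + 15*(3*(7 - 7)/13)/4 + (3*(7 - 7)/13)*58) = -1074 - (290 + 3*(3*(1/13)*0)**2/4 + 15*(3*(1/13)*0)/4 + (3*(1/13)*0)*58) = -1074 - (290 + (3/4)*0**2 + (15/4)*0 + 0*58) = -1074 - (290 + (3/4)*0 + 0 + 0) = -1074 - (290 + 0 + 0 + 0) = -1074 - 1*290 = -1074 - 290 = -1364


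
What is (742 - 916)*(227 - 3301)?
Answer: 534876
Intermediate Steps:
(742 - 916)*(227 - 3301) = -174*(-3074) = 534876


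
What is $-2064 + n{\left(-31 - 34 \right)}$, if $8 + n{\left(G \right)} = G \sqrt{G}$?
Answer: $-2072 - 65 i \sqrt{65} \approx -2072.0 - 524.05 i$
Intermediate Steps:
$n{\left(G \right)} = -8 + G^{\frac{3}{2}}$ ($n{\left(G \right)} = -8 + G \sqrt{G} = -8 + G^{\frac{3}{2}}$)
$-2064 + n{\left(-31 - 34 \right)} = -2064 - \left(8 - \left(-31 - 34\right)^{\frac{3}{2}}\right) = -2064 - \left(8 - \left(-65\right)^{\frac{3}{2}}\right) = -2064 - \left(8 + 65 i \sqrt{65}\right) = -2072 - 65 i \sqrt{65}$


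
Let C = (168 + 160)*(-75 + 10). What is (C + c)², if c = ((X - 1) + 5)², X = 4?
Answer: 451817536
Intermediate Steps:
c = 64 (c = ((4 - 1) + 5)² = (3 + 5)² = 8² = 64)
C = -21320 (C = 328*(-65) = -21320)
(C + c)² = (-21320 + 64)² = (-21256)² = 451817536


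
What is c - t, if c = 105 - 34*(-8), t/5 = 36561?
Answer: -182428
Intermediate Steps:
t = 182805 (t = 5*36561 = 182805)
c = 377 (c = 105 + 272 = 377)
c - t = 377 - 1*182805 = 377 - 182805 = -182428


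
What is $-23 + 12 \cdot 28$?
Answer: $313$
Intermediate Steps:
$-23 + 12 \cdot 28 = -23 + 336 = 313$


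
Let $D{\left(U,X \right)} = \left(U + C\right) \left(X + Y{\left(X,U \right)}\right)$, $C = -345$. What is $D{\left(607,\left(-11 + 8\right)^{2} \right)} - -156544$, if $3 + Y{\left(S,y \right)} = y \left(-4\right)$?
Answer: $-478020$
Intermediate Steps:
$Y{\left(S,y \right)} = -3 - 4 y$ ($Y{\left(S,y \right)} = -3 + y \left(-4\right) = -3 - 4 y$)
$D{\left(U,X \right)} = \left(-345 + U\right) \left(-3 + X - 4 U\right)$ ($D{\left(U,X \right)} = \left(U - 345\right) \left(X - \left(3 + 4 U\right)\right) = \left(-345 + U\right) \left(-3 + X - 4 U\right)$)
$D{\left(607,\left(-11 + 8\right)^{2} \right)} - -156544 = \left(1035 - 345 \left(-11 + 8\right)^{2} - 4 \cdot 607^{2} + 1377 \cdot 607 + 607 \left(-11 + 8\right)^{2}\right) - -156544 = \left(1035 - 345 \left(-3\right)^{2} - 1473796 + 835839 + 607 \left(-3\right)^{2}\right) + 156544 = \left(1035 - 3105 - 1473796 + 835839 + 607 \cdot 9\right) + 156544 = \left(1035 - 3105 - 1473796 + 835839 + 5463\right) + 156544 = -634564 + 156544 = -478020$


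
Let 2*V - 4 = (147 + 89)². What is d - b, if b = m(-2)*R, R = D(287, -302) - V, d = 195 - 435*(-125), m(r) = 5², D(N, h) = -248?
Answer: 757020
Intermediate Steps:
V = 27850 (V = 2 + (147 + 89)²/2 = 2 + (½)*236² = 2 + (½)*55696 = 2 + 27848 = 27850)
m(r) = 25
d = 54570 (d = 195 + 54375 = 54570)
R = -28098 (R = -248 - 1*27850 = -248 - 27850 = -28098)
b = -702450 (b = 25*(-28098) = -702450)
d - b = 54570 - 1*(-702450) = 54570 + 702450 = 757020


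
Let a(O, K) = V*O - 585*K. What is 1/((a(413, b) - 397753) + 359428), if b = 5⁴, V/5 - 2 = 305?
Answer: 1/230005 ≈ 4.3477e-6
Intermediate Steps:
V = 1535 (V = 10 + 5*305 = 10 + 1525 = 1535)
b = 625
a(O, K) = -585*K + 1535*O (a(O, K) = 1535*O - 585*K = -585*K + 1535*O)
1/((a(413, b) - 397753) + 359428) = 1/(((-585*625 + 1535*413) - 397753) + 359428) = 1/(((-365625 + 633955) - 397753) + 359428) = 1/((268330 - 397753) + 359428) = 1/(-129423 + 359428) = 1/230005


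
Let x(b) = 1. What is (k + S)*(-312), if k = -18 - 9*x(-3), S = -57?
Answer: 26208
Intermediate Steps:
k = -27 (k = -18 - 9*1 = -18 - 9 = -27)
(k + S)*(-312) = (-27 - 57)*(-312) = -84*(-312) = 26208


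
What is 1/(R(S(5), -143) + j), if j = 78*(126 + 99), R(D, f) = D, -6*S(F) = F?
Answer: 6/105295 ≈ 5.6983e-5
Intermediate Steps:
S(F) = -F/6
j = 17550 (j = 78*225 = 17550)
1/(R(S(5), -143) + j) = 1/(-⅙*5 + 17550) = 1/(-⅚ + 17550) = 1/(105295/6) = 6/105295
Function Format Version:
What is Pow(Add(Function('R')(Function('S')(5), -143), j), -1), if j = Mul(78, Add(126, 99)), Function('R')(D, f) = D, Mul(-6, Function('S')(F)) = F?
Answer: Rational(6, 105295) ≈ 5.6983e-5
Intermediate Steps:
Function('S')(F) = Mul(Rational(-1, 6), F)
j = 17550 (j = Mul(78, 225) = 17550)
Pow(Add(Function('R')(Function('S')(5), -143), j), -1) = Pow(Add(Mul(Rational(-1, 6), 5), 17550), -1) = Pow(Add(Rational(-5, 6), 17550), -1) = Pow(Rational(105295, 6), -1) = Rational(6, 105295)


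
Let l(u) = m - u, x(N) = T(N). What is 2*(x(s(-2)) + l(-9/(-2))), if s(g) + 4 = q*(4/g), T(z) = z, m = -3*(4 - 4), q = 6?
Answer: -41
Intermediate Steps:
m = 0 (m = -3*0 = 0)
s(g) = -4 + 24/g (s(g) = -4 + 6*(4/g) = -4 + 24/g)
x(N) = N
l(u) = -u (l(u) = 0 - u = -u)
2*(x(s(-2)) + l(-9/(-2))) = 2*((-4 + 24/(-2)) - (-9)/(-2)) = 2*((-4 + 24*(-1/2)) - (-9)*(-1)/2) = 2*((-4 - 12) - 1*9/2) = 2*(-16 - 9/2) = 2*(-41/2) = -41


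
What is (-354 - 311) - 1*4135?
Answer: -4800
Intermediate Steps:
(-354 - 311) - 1*4135 = -665 - 4135 = -4800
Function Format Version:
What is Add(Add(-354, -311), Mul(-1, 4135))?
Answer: -4800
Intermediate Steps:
Add(Add(-354, -311), Mul(-1, 4135)) = Add(-665, -4135) = -4800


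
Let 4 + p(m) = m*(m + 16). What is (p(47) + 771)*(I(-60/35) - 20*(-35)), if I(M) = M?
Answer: 18222464/7 ≈ 2.6032e+6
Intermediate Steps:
p(m) = -4 + m*(16 + m) (p(m) = -4 + m*(m + 16) = -4 + m*(16 + m))
(p(47) + 771)*(I(-60/35) - 20*(-35)) = ((-4 + 47**2 + 16*47) + 771)*(-60/35 - 20*(-35)) = ((-4 + 2209 + 752) + 771)*(-60*1/35 + 700) = (2957 + 771)*(-12/7 + 700) = 3728*(4888/7) = 18222464/7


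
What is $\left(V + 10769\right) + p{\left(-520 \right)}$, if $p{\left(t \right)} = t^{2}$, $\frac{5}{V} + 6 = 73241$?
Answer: $\frac{4118282344}{14647} \approx 2.8117 \cdot 10^{5}$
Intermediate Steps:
$V = \frac{1}{14647}$ ($V = \frac{5}{-6 + 73241} = \frac{5}{73235} = 5 \cdot \frac{1}{73235} = \frac{1}{14647} \approx 6.8273 \cdot 10^{-5}$)
$\left(V + 10769\right) + p{\left(-520 \right)} = \left(\frac{1}{14647} + 10769\right) + \left(-520\right)^{2} = \frac{157733544}{14647} + 270400 = \frac{4118282344}{14647}$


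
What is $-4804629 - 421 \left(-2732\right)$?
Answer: $-3654457$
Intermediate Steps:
$-4804629 - 421 \left(-2732\right) = -4804629 - -1150172 = -4804629 + 1150172 = -3654457$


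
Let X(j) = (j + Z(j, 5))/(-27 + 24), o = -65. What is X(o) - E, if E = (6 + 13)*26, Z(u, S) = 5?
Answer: -474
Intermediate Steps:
X(j) = -5/3 - j/3 (X(j) = (j + 5)/(-27 + 24) = (5 + j)/(-3) = (5 + j)*(-1/3) = -5/3 - j/3)
E = 494 (E = 19*26 = 494)
X(o) - E = (-5/3 - 1/3*(-65)) - 1*494 = (-5/3 + 65/3) - 494 = 20 - 494 = -474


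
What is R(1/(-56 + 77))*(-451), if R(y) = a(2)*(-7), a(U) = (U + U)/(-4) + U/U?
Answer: 0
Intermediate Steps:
a(U) = 1 - U/2 (a(U) = (2*U)*(-¼) + 1 = -U/2 + 1 = 1 - U/2)
R(y) = 0 (R(y) = (1 - ½*2)*(-7) = (1 - 1)*(-7) = 0*(-7) = 0)
R(1/(-56 + 77))*(-451) = 0*(-451) = 0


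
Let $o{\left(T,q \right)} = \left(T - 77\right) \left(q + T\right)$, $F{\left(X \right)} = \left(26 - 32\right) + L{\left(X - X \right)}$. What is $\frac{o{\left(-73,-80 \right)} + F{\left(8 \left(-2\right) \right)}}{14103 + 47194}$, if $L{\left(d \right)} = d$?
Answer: $\frac{22944}{61297} \approx 0.37431$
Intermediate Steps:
$F{\left(X \right)} = -6$ ($F{\left(X \right)} = \left(26 - 32\right) + \left(X - X\right) = -6 + 0 = -6$)
$o{\left(T,q \right)} = \left(-77 + T\right) \left(T + q\right)$
$\frac{o{\left(-73,-80 \right)} + F{\left(8 \left(-2\right) \right)}}{14103 + 47194} = \frac{\left(\left(-73\right)^{2} - -5621 - -6160 - -5840\right) - 6}{14103 + 47194} = \frac{\left(5329 + 5621 + 6160 + 5840\right) - 6}{61297} = \left(22950 - 6\right) \frac{1}{61297} = 22944 \cdot \frac{1}{61297} = \frac{22944}{61297}$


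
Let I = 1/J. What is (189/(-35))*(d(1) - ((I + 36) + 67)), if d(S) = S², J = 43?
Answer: 118449/215 ≈ 550.93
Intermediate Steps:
I = 1/43 ≈ 0.023256
(189/(-35))*(d(1) - ((I + 36) + 67)) = (189/(-35))*(1² - ((1/43 + 36) + 67)) = (189*(-1/35))*(1 - (1549/43 + 67)) = -27*(1 - 1*4430/43)/5 = -27*(1 - 4430/43)/5 = -27/5*(-4387/43) = 118449/215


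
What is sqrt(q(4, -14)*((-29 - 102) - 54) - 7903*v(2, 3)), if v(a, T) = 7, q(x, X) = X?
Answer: 9*I*sqrt(651) ≈ 229.63*I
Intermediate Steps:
sqrt(q(4, -14)*((-29 - 102) - 54) - 7903*v(2, 3)) = sqrt(-14*((-29 - 102) - 54) - 7903*7) = sqrt(-14*(-131 - 54) - 55321) = sqrt(-14*(-185) - 55321) = sqrt(2590 - 55321) = sqrt(-52731) = 9*I*sqrt(651)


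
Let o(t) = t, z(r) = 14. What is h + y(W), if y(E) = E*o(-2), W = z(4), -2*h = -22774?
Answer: 11359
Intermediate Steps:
h = 11387 (h = -1/2*(-22774) = 11387)
W = 14
y(E) = -2*E (y(E) = E*(-2) = -2*E)
h + y(W) = 11387 - 2*14 = 11387 - 28 = 11359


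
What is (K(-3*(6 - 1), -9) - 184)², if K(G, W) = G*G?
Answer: 1681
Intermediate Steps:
K(G, W) = G²
(K(-3*(6 - 1), -9) - 184)² = ((-3*(6 - 1))² - 184)² = ((-3*5)² - 184)² = ((-15)² - 184)² = (225 - 184)² = 41² = 1681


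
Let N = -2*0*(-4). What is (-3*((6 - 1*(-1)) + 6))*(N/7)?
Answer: 0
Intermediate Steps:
N = 0 (N = 0*(-4) = 0)
(-3*((6 - 1*(-1)) + 6))*(N/7) = (-3*((6 - 1*(-1)) + 6))*(0/7) = (-3*((6 + 1) + 6))*(0*(⅐)) = -3*(7 + 6)*0 = -3*13*0 = -39*0 = 0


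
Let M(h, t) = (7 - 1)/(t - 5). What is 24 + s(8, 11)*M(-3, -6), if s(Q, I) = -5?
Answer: 294/11 ≈ 26.727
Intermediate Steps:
M(h, t) = 6/(-5 + t)
24 + s(8, 11)*M(-3, -6) = 24 - 30/(-5 - 6) = 24 - 30/(-11) = 24 - 30*(-1)/11 = 24 - 5*(-6/11) = 24 + 30/11 = 294/11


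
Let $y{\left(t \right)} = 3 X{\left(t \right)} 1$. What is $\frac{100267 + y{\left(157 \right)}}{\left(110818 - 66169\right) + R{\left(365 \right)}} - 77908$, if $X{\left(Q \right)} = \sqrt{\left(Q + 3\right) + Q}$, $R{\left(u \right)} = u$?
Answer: $- \frac{3506850445}{45014} + \frac{3 \sqrt{317}}{45014} \approx -77906.0$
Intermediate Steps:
$X{\left(Q \right)} = \sqrt{3 + 2 Q}$ ($X{\left(Q \right)} = \sqrt{\left(3 + Q\right) + Q} = \sqrt{3 + 2 Q}$)
$y{\left(t \right)} = 3 \sqrt{3 + 2 t}$ ($y{\left(t \right)} = 3 \sqrt{3 + 2 t} 1 = 3 \sqrt{3 + 2 t}$)
$\frac{100267 + y{\left(157 \right)}}{\left(110818 - 66169\right) + R{\left(365 \right)}} - 77908 = \frac{100267 + 3 \sqrt{3 + 2 \cdot 157}}{\left(110818 - 66169\right) + 365} - 77908 = \frac{100267 + 3 \sqrt{3 + 314}}{\left(110818 - 66169\right) + 365} - 77908 = \frac{100267 + 3 \sqrt{317}}{44649 + 365} - 77908 = \frac{100267 + 3 \sqrt{317}}{45014} - 77908 = \left(100267 + 3 \sqrt{317}\right) \frac{1}{45014} - 77908 = \left(\frac{100267}{45014} + \frac{3 \sqrt{317}}{45014}\right) - 77908 = - \frac{3506850445}{45014} + \frac{3 \sqrt{317}}{45014}$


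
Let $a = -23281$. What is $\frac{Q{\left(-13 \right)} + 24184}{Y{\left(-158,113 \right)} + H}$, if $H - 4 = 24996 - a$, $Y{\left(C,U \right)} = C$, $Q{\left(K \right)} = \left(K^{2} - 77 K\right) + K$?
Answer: $\frac{8447}{16041} \approx 0.52659$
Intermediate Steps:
$Q{\left(K \right)} = K^{2} - 76 K$
$H = 48281$ ($H = 4 + \left(24996 - -23281\right) = 4 + \left(24996 + 23281\right) = 4 + 48277 = 48281$)
$\frac{Q{\left(-13 \right)} + 24184}{Y{\left(-158,113 \right)} + H} = \frac{- 13 \left(-76 - 13\right) + 24184}{-158 + 48281} = \frac{\left(-13\right) \left(-89\right) + 24184}{48123} = \left(1157 + 24184\right) \frac{1}{48123} = 25341 \cdot \frac{1}{48123} = \frac{8447}{16041}$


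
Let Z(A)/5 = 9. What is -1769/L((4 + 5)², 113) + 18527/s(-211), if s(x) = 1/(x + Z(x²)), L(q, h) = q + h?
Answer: -596645277/194 ≈ -3.0755e+6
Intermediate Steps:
L(q, h) = h + q
Z(A) = 45 (Z(A) = 5*9 = 45)
s(x) = 1/(45 + x) (s(x) = 1/(x + 45) = 1/(45 + x))
-1769/L((4 + 5)², 113) + 18527/s(-211) = -1769/(113 + (4 + 5)²) + 18527/(1/(45 - 211)) = -1769/(113 + 9²) + 18527/(1/(-166)) = -1769/(113 + 81) + 18527/(-1/166) = -1769/194 + 18527*(-166) = -1769*1/194 - 3075482 = -1769/194 - 3075482 = -596645277/194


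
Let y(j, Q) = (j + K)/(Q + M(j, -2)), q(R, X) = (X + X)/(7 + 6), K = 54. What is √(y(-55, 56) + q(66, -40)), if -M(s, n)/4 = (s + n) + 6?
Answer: I*√104065/130 ≈ 2.4815*I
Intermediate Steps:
M(s, n) = -24 - 4*n - 4*s (M(s, n) = -4*((s + n) + 6) = -4*((n + s) + 6) = -4*(6 + n + s) = -24 - 4*n - 4*s)
q(R, X) = 2*X/13 (q(R, X) = (2*X)/13 = (2*X)*(1/13) = 2*X/13)
y(j, Q) = (54 + j)/(-16 + Q - 4*j) (y(j, Q) = (j + 54)/(Q + (-24 - 4*(-2) - 4*j)) = (54 + j)/(Q + (-24 + 8 - 4*j)) = (54 + j)/(Q + (-16 - 4*j)) = (54 + j)/(-16 + Q - 4*j))
√(y(-55, 56) + q(66, -40)) = √((-54 - 1*(-55))/(16 - 1*56 + 4*(-55)) + (2/13)*(-40)) = √((-54 + 55)/(16 - 56 - 220) - 80/13) = √(1/(-260) - 80/13) = √(-1/260*1 - 80/13) = √(-1/260 - 80/13) = √(-1601/260) = I*√104065/130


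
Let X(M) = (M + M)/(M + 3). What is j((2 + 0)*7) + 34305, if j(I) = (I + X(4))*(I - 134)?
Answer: 227415/7 ≈ 32488.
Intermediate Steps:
X(M) = 2*M/(3 + M) (X(M) = (2*M)/(3 + M) = 2*M/(3 + M))
j(I) = (-134 + I)*(8/7 + I) (j(I) = (I + 2*4/(3 + 4))*(I - 134) = (I + 2*4/7)*(-134 + I) = (I + 2*4*(⅐))*(-134 + I) = (I + 8/7)*(-134 + I) = (8/7 + I)*(-134 + I) = (-134 + I)*(8/7 + I))
j((2 + 0)*7) + 34305 = (-1072/7 + ((2 + 0)*7)² - 930*(2 + 0)*7/7) + 34305 = (-1072/7 + (2*7)² - 1860*7/7) + 34305 = (-1072/7 + 14² - 930/7*14) + 34305 = (-1072/7 + 196 - 1860) + 34305 = -12720/7 + 34305 = 227415/7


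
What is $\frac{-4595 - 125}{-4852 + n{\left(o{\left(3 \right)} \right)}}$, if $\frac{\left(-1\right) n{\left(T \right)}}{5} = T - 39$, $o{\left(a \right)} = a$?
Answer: $\frac{295}{292} \approx 1.0103$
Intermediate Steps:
$n{\left(T \right)} = 195 - 5 T$ ($n{\left(T \right)} = - 5 \left(T - 39\right) = - 5 \left(-39 + T\right) = 195 - 5 T$)
$\frac{-4595 - 125}{-4852 + n{\left(o{\left(3 \right)} \right)}} = \frac{-4595 - 125}{-4852 + \left(195 - 15\right)} = - \frac{4720}{-4852 + \left(195 - 15\right)} = - \frac{4720}{-4852 + 180} = - \frac{4720}{-4672} = \left(-4720\right) \left(- \frac{1}{4672}\right) = \frac{295}{292}$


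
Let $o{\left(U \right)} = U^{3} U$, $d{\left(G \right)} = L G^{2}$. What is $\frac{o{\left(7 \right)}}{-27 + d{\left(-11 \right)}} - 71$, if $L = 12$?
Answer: $- \frac{98774}{1425} \approx -69.315$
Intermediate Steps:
$d{\left(G \right)} = 12 G^{2}$
$o{\left(U \right)} = U^{4}$
$\frac{o{\left(7 \right)}}{-27 + d{\left(-11 \right)}} - 71 = \frac{7^{4}}{-27 + 12 \left(-11\right)^{2}} - 71 = \frac{1}{-27 + 12 \cdot 121} \cdot 2401 - 71 = \frac{1}{-27 + 1452} \cdot 2401 - 71 = \frac{1}{1425} \cdot 2401 - 71 = \frac{2401}{1425} - 71 = - \frac{98774}{1425}$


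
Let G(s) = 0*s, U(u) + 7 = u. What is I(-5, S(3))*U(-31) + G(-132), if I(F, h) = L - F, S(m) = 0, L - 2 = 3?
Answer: -380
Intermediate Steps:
L = 5 (L = 2 + 3 = 5)
U(u) = -7 + u
I(F, h) = 5 - F
G(s) = 0
I(-5, S(3))*U(-31) + G(-132) = (5 - 1*(-5))*(-7 - 31) + 0 = (5 + 5)*(-38) + 0 = 10*(-38) + 0 = -380 + 0 = -380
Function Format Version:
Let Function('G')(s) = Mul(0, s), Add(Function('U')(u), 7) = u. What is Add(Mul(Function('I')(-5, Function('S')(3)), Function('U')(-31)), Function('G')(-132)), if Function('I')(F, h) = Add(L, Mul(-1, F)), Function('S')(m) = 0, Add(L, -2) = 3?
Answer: -380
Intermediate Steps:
L = 5 (L = Add(2, 3) = 5)
Function('U')(u) = Add(-7, u)
Function('I')(F, h) = Add(5, Mul(-1, F))
Function('G')(s) = 0
Add(Mul(Function('I')(-5, Function('S')(3)), Function('U')(-31)), Function('G')(-132)) = Add(Mul(Add(5, Mul(-1, -5)), Add(-7, -31)), 0) = Add(Mul(Add(5, 5), -38), 0) = Add(Mul(10, -38), 0) = Add(-380, 0) = -380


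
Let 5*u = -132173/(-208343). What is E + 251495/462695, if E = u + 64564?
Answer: 6223986734133172/96399264385 ≈ 64565.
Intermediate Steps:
u = 132173/1041715 (u = (-132173/(-208343))/5 = (-132173*(-1/208343))/5 = (⅕)*(132173/208343) = 132173/1041715 ≈ 0.12688)
E = 67257419433/1041715 (E = 132173/1041715 + 64564 = 67257419433/1041715 ≈ 64564.)
E + 251495/462695 = 67257419433/1041715 + 251495/462695 = 67257419433/1041715 + 251495*(1/462695) = 67257419433/1041715 + 50299/92539 = 6223986734133172/96399264385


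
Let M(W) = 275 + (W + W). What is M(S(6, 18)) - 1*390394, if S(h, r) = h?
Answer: -390107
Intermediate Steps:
M(W) = 275 + 2*W
M(S(6, 18)) - 1*390394 = (275 + 2*6) - 1*390394 = (275 + 12) - 390394 = 287 - 390394 = -390107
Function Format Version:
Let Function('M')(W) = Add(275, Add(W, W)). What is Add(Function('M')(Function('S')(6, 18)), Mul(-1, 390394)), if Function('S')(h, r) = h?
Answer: -390107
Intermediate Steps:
Function('M')(W) = Add(275, Mul(2, W))
Add(Function('M')(Function('S')(6, 18)), Mul(-1, 390394)) = Add(Add(275, Mul(2, 6)), Mul(-1, 390394)) = Add(Add(275, 12), -390394) = Add(287, -390394) = -390107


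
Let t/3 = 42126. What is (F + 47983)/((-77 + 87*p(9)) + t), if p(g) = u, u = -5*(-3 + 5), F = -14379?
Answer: 33604/125431 ≈ 0.26791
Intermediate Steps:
u = -10 (u = -5*2 = -10)
t = 126378 (t = 3*42126 = 126378)
p(g) = -10
(F + 47983)/((-77 + 87*p(9)) + t) = (-14379 + 47983)/((-77 + 87*(-10)) + 126378) = 33604/((-77 - 870) + 126378) = 33604/(-947 + 126378) = 33604/125431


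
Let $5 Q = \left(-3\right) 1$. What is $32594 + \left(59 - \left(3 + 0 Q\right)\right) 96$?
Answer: $37970$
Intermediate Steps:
$Q = - \frac{3}{5}$ ($Q = \frac{\left(-3\right) 1}{5} = \frac{1}{5} \left(-3\right) = - \frac{3}{5} \approx -0.6$)
$32594 + \left(59 - \left(3 + 0 Q\right)\right) 96 = 32594 + \left(59 + \left(-3 + 0 \left(- \frac{3}{5}\right)\right)\right) 96 = 32594 + \left(59 + \left(-3 + 0\right)\right) 96 = 32594 + \left(59 - 3\right) 96 = 32594 + 56 \cdot 96 = 32594 + 5376 = 37970$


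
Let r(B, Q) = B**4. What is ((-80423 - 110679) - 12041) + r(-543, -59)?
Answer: 86935729658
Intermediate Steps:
((-80423 - 110679) - 12041) + r(-543, -59) = ((-80423 - 110679) - 12041) + (-543)**4 = (-191102 - 12041) + 86935932801 = -203143 + 86935932801 = 86935729658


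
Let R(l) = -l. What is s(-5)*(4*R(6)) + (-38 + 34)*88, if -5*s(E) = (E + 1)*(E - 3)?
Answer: -992/5 ≈ -198.40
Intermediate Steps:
s(E) = -(1 + E)*(-3 + E)/5 (s(E) = -(E + 1)*(E - 3)/5 = -(1 + E)*(-3 + E)/5)
s(-5)*(4*R(6)) + (-38 + 34)*88 = (⅗ - ⅕*(-5)² + (⅖)*(-5))*(4*(-1*6)) + (-38 + 34)*88 = (⅗ - ⅕*25 - 2)*(4*(-6)) - 4*88 = (⅗ - 5 - 2)*(-24) - 352 = -32/5*(-24) - 352 = 768/5 - 352 = -992/5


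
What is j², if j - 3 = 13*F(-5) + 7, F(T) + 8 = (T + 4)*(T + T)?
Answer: 1296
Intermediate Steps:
F(T) = -8 + 2*T*(4 + T) (F(T) = -8 + (T + 4)*(T + T) = -8 + (4 + T)*(2*T) = -8 + 2*T*(4 + T))
j = 36 (j = 3 + (13*(-8 + 2*(-5)² + 8*(-5)) + 7) = 3 + (13*(-8 + 2*25 - 40) + 7) = 3 + (13*(-8 + 50 - 40) + 7) = 3 + (13*2 + 7) = 3 + (26 + 7) = 3 + 33 = 36)
j² = 36² = 1296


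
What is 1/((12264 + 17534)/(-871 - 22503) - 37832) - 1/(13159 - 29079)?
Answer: 256100443/7039147129360 ≈ 3.6382e-5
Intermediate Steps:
1/((12264 + 17534)/(-871 - 22503) - 37832) - 1/(13159 - 29079) = 1/(29798/(-23374) - 37832) - 1/(-15920) = 1/(29798*(-1/23374) - 37832) - 1*(-1/15920) = 1/(-14899/11687 - 37832) + 1/15920 = 1/(-442157483/11687) + 1/15920 = -11687/442157483 + 1/15920 = 256100443/7039147129360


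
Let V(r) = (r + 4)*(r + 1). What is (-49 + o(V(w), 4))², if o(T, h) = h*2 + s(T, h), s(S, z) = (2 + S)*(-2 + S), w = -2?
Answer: 1681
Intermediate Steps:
V(r) = (1 + r)*(4 + r) (V(r) = (4 + r)*(1 + r) = (1 + r)*(4 + r))
s(S, z) = (-2 + S)*(2 + S)
o(T, h) = -4 + T² + 2*h (o(T, h) = h*2 + (-4 + T²) = 2*h + (-4 + T²) = -4 + T² + 2*h)
(-49 + o(V(w), 4))² = (-49 + (-4 + (4 + (-2)² + 5*(-2))² + 2*4))² = (-49 + (-4 + (4 + 4 - 10)² + 8))² = (-49 + (-4 + (-2)² + 8))² = (-49 + (-4 + 4 + 8))² = (-49 + 8)² = (-41)² = 1681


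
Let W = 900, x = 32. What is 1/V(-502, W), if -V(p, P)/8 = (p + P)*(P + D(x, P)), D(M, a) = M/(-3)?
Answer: -3/8494912 ≈ -3.5315e-7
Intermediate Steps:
D(M, a) = -M/3 (D(M, a) = M*(-⅓) = -M/3)
V(p, P) = -8*(-32/3 + P)*(P + p) (V(p, P) = -8*(p + P)*(P - ⅓*32) = -8*(P + p)*(P - 32/3) = -8*(P + p)*(-32/3 + P) = -8*(-32/3 + P)*(P + p))
1/V(-502, W) = 1/(-8*900² + (256/3)*900 + (256/3)*(-502) - 8*900*(-502)) = 1/(-8*810000 + 76800 - 128512/3 + 3614400) = 1/(-6480000 + 76800 - 128512/3 + 3614400) = 1/(-8494912/3) = -3/8494912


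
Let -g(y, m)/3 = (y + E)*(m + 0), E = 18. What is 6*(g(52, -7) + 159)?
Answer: 9774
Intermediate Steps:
g(y, m) = -3*m*(18 + y) (g(y, m) = -3*(y + 18)*(m + 0) = -3*(18 + y)*m = -3*m*(18 + y))
6*(g(52, -7) + 159) = 6*(-3*(-7)*(18 + 52) + 159) = 6*(-3*(-7)*70 + 159) = 6*(1470 + 159) = 6*1629 = 9774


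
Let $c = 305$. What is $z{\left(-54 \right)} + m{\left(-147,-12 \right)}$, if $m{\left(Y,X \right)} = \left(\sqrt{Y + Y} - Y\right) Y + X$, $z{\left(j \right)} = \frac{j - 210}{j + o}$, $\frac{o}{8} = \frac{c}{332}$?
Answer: $- \frac{951075}{44} - 1029 i \sqrt{6} \approx -21615.0 - 2520.5 i$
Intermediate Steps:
$o = \frac{610}{83}$ ($o = 8 \cdot \frac{305}{332} = \frac{610}{83} \approx 7.3494$)
$z{\left(j \right)} = \frac{-210 + j}{\frac{610}{83} + j}$ ($z{\left(j \right)} = \frac{j - 210}{j + \frac{610}{83}} = \frac{-210 + j}{\frac{610}{83} + j}$)
$m{\left(Y,X \right)} = X + Y \left(- Y + \sqrt{2} \sqrt{Y}\right)$ ($m{\left(Y,X \right)} = \left(\sqrt{2 Y} - Y\right) Y + X = \left(\sqrt{2} \sqrt{Y} - Y\right) Y + X = \left(- Y + \sqrt{2} \sqrt{Y}\right) Y + X = Y \left(- Y + \sqrt{2} \sqrt{Y}\right) + X = X + Y \left(- Y + \sqrt{2} \sqrt{Y}\right)$)
$z{\left(-54 \right)} + m{\left(-147,-12 \right)} = \frac{83 \left(-210 - 54\right)}{610 + 83 \left(-54\right)} - \left(21621 - \sqrt{2} \left(-147\right)^{\frac{3}{2}}\right) = 83 \frac{1}{610 - 4482} \left(-264\right) - \left(21621 - \sqrt{2} \left(- 1029 i \sqrt{3}\right)\right) = 83 \frac{1}{-3872} \left(-264\right) - \left(21621 + 1029 i \sqrt{6}\right) = 83 \left(- \frac{1}{3872}\right) \left(-264\right) - \left(21621 + 1029 i \sqrt{6}\right) = \frac{249}{44} - \left(21621 + 1029 i \sqrt{6}\right) = - \frac{951075}{44} - 1029 i \sqrt{6}$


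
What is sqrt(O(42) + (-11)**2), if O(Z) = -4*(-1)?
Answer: 5*sqrt(5) ≈ 11.180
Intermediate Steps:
O(Z) = 4
sqrt(O(42) + (-11)**2) = sqrt(4 + (-11)**2) = sqrt(4 + 121) = sqrt(125) = 5*sqrt(5)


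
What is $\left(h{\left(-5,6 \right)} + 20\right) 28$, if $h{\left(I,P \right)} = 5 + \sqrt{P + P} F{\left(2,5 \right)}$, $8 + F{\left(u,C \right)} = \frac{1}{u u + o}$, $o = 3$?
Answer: $700 - 440 \sqrt{3} \approx -62.102$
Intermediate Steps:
$F{\left(u,C \right)} = -8 + \frac{1}{3 + u^{2}}$ ($F{\left(u,C \right)} = -8 + \frac{1}{u u + 3} = -8 + \frac{1}{u^{2} + 3} = -8 + \frac{1}{3 + u^{2}}$)
$h{\left(I,P \right)} = 5 - \frac{55 \sqrt{2} \sqrt{P}}{7}$ ($h{\left(I,P \right)} = 5 + \sqrt{P + P} \frac{-23 - 8 \cdot 2^{2}}{3 + 2^{2}} = 5 + \sqrt{2 P} \frac{-23 - 32}{3 + 4} = 5 + \sqrt{2} \sqrt{P} \frac{-23 - 32}{7} = 5 + \sqrt{2} \sqrt{P} \frac{1}{7} \left(-55\right) = 5 + \sqrt{2} \sqrt{P} \left(- \frac{55}{7}\right) = 5 - \frac{55 \sqrt{2} \sqrt{P}}{7}$)
$\left(h{\left(-5,6 \right)} + 20\right) 28 = \left(\left(5 - \frac{55 \sqrt{2} \sqrt{6}}{7}\right) + 20\right) 28 = \left(\left(5 - \frac{110 \sqrt{3}}{7}\right) + 20\right) 28 = \left(25 - \frac{110 \sqrt{3}}{7}\right) 28 = 700 - 440 \sqrt{3}$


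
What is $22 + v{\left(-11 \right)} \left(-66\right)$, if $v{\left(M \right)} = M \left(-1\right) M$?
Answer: $8008$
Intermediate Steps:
$v{\left(M \right)} = - M^{2}$ ($v{\left(M \right)} = - M M = - M^{2}$)
$22 + v{\left(-11 \right)} \left(-66\right) = 22 + - \left(-11\right)^{2} \left(-66\right) = 22 + \left(-1\right) 121 \left(-66\right) = 22 - -7986 = 22 + 7986 = 8008$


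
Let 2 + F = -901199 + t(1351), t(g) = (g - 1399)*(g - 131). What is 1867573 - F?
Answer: 2827334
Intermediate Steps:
t(g) = (-1399 + g)*(-131 + g)
F = -959761 (F = -2 + (-901199 + (183269 + 1351**2 - 1530*1351)) = -2 + (-901199 + (183269 + 1825201 - 2067030)) = -2 + (-901199 - 58560) = -2 - 959759 = -959761)
1867573 - F = 1867573 - 1*(-959761) = 1867573 + 959761 = 2827334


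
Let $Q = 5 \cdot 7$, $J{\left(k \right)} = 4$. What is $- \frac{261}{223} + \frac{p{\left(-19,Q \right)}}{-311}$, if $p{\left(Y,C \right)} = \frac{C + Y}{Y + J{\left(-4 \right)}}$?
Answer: $- \frac{1213997}{1040295} \approx -1.167$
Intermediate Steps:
$Q = 35$
$p{\left(Y,C \right)} = \frac{C + Y}{4 + Y}$ ($p{\left(Y,C \right)} = \frac{C + Y}{Y + 4} = \frac{C + Y}{4 + Y}$)
$- \frac{261}{223} + \frac{p{\left(-19,Q \right)}}{-311} = - \frac{261}{223} + \frac{\frac{1}{4 - 19} \left(35 - 19\right)}{-311} = \left(-261\right) \frac{1}{223} + \frac{1}{-15} \cdot 16 \left(- \frac{1}{311}\right) = - \frac{261}{223} + \left(- \frac{1}{15}\right) 16 \left(- \frac{1}{311}\right) = - \frac{261}{223} - - \frac{16}{4665} = - \frac{261}{223} + \frac{16}{4665} = - \frac{1213997}{1040295}$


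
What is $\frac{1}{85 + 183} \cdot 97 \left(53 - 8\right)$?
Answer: $\frac{4365}{268} \approx 16.287$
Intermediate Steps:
$\frac{1}{85 + 183} \cdot 97 \left(53 - 8\right) = \frac{1}{268} \cdot 97 \left(53 - 8\right) = \frac{1}{268} \cdot 97 \cdot 45 = \frac{97}{268} \cdot 45 = \frac{4365}{268}$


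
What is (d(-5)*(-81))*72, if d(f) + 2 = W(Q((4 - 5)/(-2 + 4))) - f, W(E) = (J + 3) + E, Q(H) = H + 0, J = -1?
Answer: -26244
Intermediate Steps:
Q(H) = H
W(E) = 2 + E (W(E) = (-1 + 3) + E = 2 + E)
d(f) = -1/2 - f (d(f) = -2 + ((2 + (4 - 5)/(-2 + 4)) - f) = -2 + ((2 - 1/2) - f) = -2 + (3/2 - f) = -1/2 - f)
(d(-5)*(-81))*72 = ((-1/2 - 1*(-5))*(-81))*72 = ((-1/2 + 5)*(-81))*72 = ((9/2)*(-81))*72 = -729/2*72 = -26244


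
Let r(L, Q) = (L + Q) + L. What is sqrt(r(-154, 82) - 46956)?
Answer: I*sqrt(47182) ≈ 217.21*I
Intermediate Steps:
r(L, Q) = Q + 2*L
sqrt(r(-154, 82) - 46956) = sqrt((82 + 2*(-154)) - 46956) = sqrt((82 - 308) - 46956) = sqrt(-226 - 46956) = sqrt(-47182) = I*sqrt(47182)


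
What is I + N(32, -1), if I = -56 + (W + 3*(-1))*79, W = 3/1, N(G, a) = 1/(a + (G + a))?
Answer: -1679/30 ≈ -55.967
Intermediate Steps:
N(G, a) = 1/(G + 2*a)
W = 3 (W = 3*1 = 3)
I = -56 (I = -56 + (3 + 3*(-1))*79 = -56 + (3 - 3)*79 = -56 + 0*79 = -56 + 0 = -56)
I + N(32, -1) = -56 + 1/(32 + 2*(-1)) = -56 + 1/(32 - 2) = -56 + 1/30 = -1679/30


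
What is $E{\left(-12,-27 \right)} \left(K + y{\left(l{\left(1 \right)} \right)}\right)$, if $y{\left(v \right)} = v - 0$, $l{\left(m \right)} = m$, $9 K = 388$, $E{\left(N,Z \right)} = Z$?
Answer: $-1191$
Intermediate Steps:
$K = \frac{388}{9}$ ($K = \frac{1}{9} \cdot 388 = \frac{388}{9} \approx 43.111$)
$y{\left(v \right)} = v$ ($y{\left(v \right)} = v + 0 = v$)
$E{\left(-12,-27 \right)} \left(K + y{\left(l{\left(1 \right)} \right)}\right) = - 27 \left(\frac{388}{9} + 1\right) = \left(-27\right) \frac{397}{9} = -1191$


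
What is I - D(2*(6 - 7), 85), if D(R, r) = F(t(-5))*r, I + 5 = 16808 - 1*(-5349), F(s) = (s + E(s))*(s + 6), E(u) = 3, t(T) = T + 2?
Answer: 22152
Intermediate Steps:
t(T) = 2 + T
F(s) = (3 + s)*(6 + s) (F(s) = (s + 3)*(s + 6) = (3 + s)*(6 + s))
I = 22152 (I = -5 + (16808 - 1*(-5349)) = -5 + (16808 + 5349) = -5 + 22157 = 22152)
D(R, r) = 0 (D(R, r) = (18 + (2 - 5)**2 + 9*(2 - 5))*r = (18 + (-3)**2 + 9*(-3))*r = (18 + 9 - 27)*r = 0*r = 0)
I - D(2*(6 - 7), 85) = 22152 - 1*0 = 22152 + 0 = 22152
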